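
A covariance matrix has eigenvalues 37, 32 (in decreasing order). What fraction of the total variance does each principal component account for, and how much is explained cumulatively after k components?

Step 1 — total variance = trace(Sigma) = Σ λ_i = 37 + 32 = 69.

Step 2 — fraction explained by component i = λ_i / Σ λ:
  PC1: 37/69 = 0.5362
  PC2: 32/69 = 0.4638

Step 3 — cumulative fraction after k components = (λ_1 + ... + λ_k) / Σ λ:
  k = 1: 37/69 = 0.5362
  k = 2: (37 + 32)/69 = 69/69 = 1

Summary (fraction, with percent):

explained: PC1 0.5362 (53.62%), PC2 0.4638 (46.38%);  cumulative: 0.5362, 1


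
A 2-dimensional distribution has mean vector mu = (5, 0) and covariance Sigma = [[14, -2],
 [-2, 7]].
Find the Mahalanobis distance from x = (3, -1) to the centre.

Step 1 — centre the observation: (x - mu) = (-2, -1).

Step 2 — invert Sigma. det(Sigma) = 14·7 - (-2)² = 94.
  Sigma^{-1} = (1/det) · [[d, -b], [-b, a]] = [[0.0745, 0.0213],
 [0.0213, 0.1489]].

Step 3 — form the quadratic (x - mu)^T · Sigma^{-1} · (x - mu):
  Sigma^{-1} · (x - mu) = (-0.1702, -0.1915).
  (x - mu)^T · [Sigma^{-1} · (x - mu)] = (-2)·(-0.1702) + (-1)·(-0.1915) = 0.5319.

Step 4 — take square root: d = √(0.5319) ≈ 0.7293.

d(x, mu) = √(0.5319) ≈ 0.7293


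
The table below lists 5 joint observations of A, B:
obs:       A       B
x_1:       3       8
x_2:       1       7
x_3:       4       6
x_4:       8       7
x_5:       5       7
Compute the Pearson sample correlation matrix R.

Step 1 — column means:
  mean(A) = (3 + 1 + 4 + 8 + 5) / 5 = 21/5 = 4.2
  mean(B) = (8 + 7 + 6 + 7 + 7) / 5 = 35/5 = 7

Step 2 — sample variances and covariances s[i,j] = (1/(n-1)) · Σ_k (x_{k,i} - mean_i) · (x_{k,j} - mean_j), with n-1 = 4:
  s[A,A] = ((-1.2)·(-1.2) + (-3.2)·(-3.2) + (-0.2)·(-0.2) + (3.8)·(3.8) + (0.8)·(0.8)) / 4 = 26.8/4 = 6.7
  s[A,B] = ((-1.2)·(1) + (-3.2)·(0) + (-0.2)·(-1) + (3.8)·(0) + (0.8)·(0)) / 4 = -1/4 = -0.25
  s[B,B] = ((1)·(1) + (0)·(0) + (-1)·(-1) + (0)·(0) + (0)·(0)) / 4 = 2/4 = 0.5
  Sample standard deviations s_i = √(s[i,i]):
  s(A) = √(6.7) = 2.5884
  s(B) = √(0.5) = 0.7071

Step 3 — r_{ij} = s_{ij} / (s_i · s_j):
  r[A,A] = 1 (diagonal).
  r[A,B] = -0.25 / (2.5884 · 0.7071) = -0.25 / 1.8303 = -0.1366
  r[B,B] = 1 (diagonal).

R is symmetric with unit diagonal. Assembling:

R = [[1, -0.1366],
 [-0.1366, 1]]


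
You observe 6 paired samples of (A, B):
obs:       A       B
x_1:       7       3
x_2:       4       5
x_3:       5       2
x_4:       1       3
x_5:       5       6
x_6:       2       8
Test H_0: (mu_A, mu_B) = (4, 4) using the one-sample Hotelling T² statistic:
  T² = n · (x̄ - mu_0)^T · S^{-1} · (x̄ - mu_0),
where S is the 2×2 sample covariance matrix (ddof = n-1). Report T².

Step 1 — sample mean vector:
  mean(A) = (7 + 4 + 5 + 1 + 5 + 2) / 6 = 24/6 = 4
  mean(B) = (3 + 5 + 2 + 3 + 6 + 8) / 6 = 27/6 = 4.5
  x̄ = (4, 4.5),  deviation x̄ - mu_0 = (4, 4.5) - (4, 4) = (0, 0.5).

Step 2 — sample covariance matrix, S[i,j] = (1/(n-1)) · Σ_k (x_{k,i} - mean_i) · (x_{k,j} - mean_j), divisor n-1 = 5:
  S[A,A] = ((3)·(3) + (0)·(0) + (1)·(1) + (-3)·(-3) + (1)·(1) + (-2)·(-2)) / 5 = 24/5 = 4.8
  S[A,B] = ((3)·(-1.5) + (0)·(0.5) + (1)·(-2.5) + (-3)·(-1.5) + (1)·(1.5) + (-2)·(3.5)) / 5 = -8/5 = -1.6
  S[B,B] = ((-1.5)·(-1.5) + (0.5)·(0.5) + (-2.5)·(-2.5) + (-1.5)·(-1.5) + (1.5)·(1.5) + (3.5)·(3.5)) / 5 = 25.5/5 = 5.1
  S = [[4.8, -1.6],
 [-1.6, 5.1]].

Step 3 — invert S. det(S) = 4.8·5.1 - (-1.6)² = 21.92.
  S^{-1} = (1/det) · [[d, -b], [-b, a]] = [[0.2327, 0.073],
 [0.073, 0.219]].

Step 4 — quadratic form (x̄ - mu_0)^T · S^{-1} · (x̄ - mu_0):
  S^{-1} · (x̄ - mu_0) = (0.0365, 0.1095),
  (x̄ - mu_0)^T · [...] = (0)·(0.0365) + (0.5)·(0.1095) = 0.0547.

Step 5 — scale by n: T² = 6 · 0.0547 = 0.3285.

T² ≈ 0.3285


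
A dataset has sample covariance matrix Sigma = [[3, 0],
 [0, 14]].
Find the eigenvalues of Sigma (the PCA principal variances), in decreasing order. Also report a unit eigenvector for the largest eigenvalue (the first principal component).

Step 1 — characteristic polynomial of 2×2 Sigma:
  det(Sigma - λI) = λ² - trace · λ + det = 0.
  trace = 3 + 14 = 17, det = 3·14 - (0)² = 42.
Step 2 — discriminant:
  Δ = trace² - 4·det = 289 - 168 = 121.
Step 3 — eigenvalues:
  λ = (trace ± √Δ)/2 = (17 ± 11)/2,
  λ_1 = 14,  λ_2 = 3.

Step 4 — unit eigenvector for λ_1: Sigma is diagonal, so its eigenvectors are the coordinate axes. λ_1 = 14 is the diagonal entry on the second coordinate axis, hence
  v_1 = (0, 1) (||v_1|| = 1).

λ_1 = 14,  λ_2 = 3;  v_1 ≈ (0, 1)


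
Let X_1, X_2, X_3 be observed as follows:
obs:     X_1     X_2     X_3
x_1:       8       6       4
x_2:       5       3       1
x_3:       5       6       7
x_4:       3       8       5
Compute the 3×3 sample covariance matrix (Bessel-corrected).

Step 1 — column means:
  mean(X_1) = (8 + 5 + 5 + 3) / 4 = 21/4 = 5.25
  mean(X_2) = (6 + 3 + 6 + 8) / 4 = 23/4 = 5.75
  mean(X_3) = (4 + 1 + 7 + 5) / 4 = 17/4 = 4.25

Step 2 — sample covariance S[i,j] = (1/(n-1)) · Σ_k (x_{k,i} - mean_i) · (x_{k,j} - mean_j), with n-1 = 3.
  S[X_1,X_1] = ((2.75)·(2.75) + (-0.25)·(-0.25) + (-0.25)·(-0.25) + (-2.25)·(-2.25)) / 3 = 12.75/3 = 4.25
  S[X_1,X_2] = ((2.75)·(0.25) + (-0.25)·(-2.75) + (-0.25)·(0.25) + (-2.25)·(2.25)) / 3 = -3.75/3 = -1.25
  S[X_1,X_3] = ((2.75)·(-0.25) + (-0.25)·(-3.25) + (-0.25)·(2.75) + (-2.25)·(0.75)) / 3 = -2.25/3 = -0.75
  S[X_2,X_2] = ((0.25)·(0.25) + (-2.75)·(-2.75) + (0.25)·(0.25) + (2.25)·(2.25)) / 3 = 12.75/3 = 4.25
  S[X_2,X_3] = ((0.25)·(-0.25) + (-2.75)·(-3.25) + (0.25)·(2.75) + (2.25)·(0.75)) / 3 = 11.25/3 = 3.75
  S[X_3,X_3] = ((-0.25)·(-0.25) + (-3.25)·(-3.25) + (2.75)·(2.75) + (0.75)·(0.75)) / 3 = 18.75/3 = 6.25

S is symmetric (S[j,i] = S[i,j]). Assembling:

S = [[4.25, -1.25, -0.75],
 [-1.25, 4.25, 3.75],
 [-0.75, 3.75, 6.25]]


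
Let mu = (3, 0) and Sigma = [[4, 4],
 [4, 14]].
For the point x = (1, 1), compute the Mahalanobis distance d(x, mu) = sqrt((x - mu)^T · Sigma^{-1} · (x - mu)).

Step 1 — centre the observation: (x - mu) = (-2, 1).

Step 2 — invert Sigma. det(Sigma) = 4·14 - (4)² = 40.
  Sigma^{-1} = (1/det) · [[d, -b], [-b, a]] = [[0.35, -0.1],
 [-0.1, 0.1]].

Step 3 — form the quadratic (x - mu)^T · Sigma^{-1} · (x - mu):
  Sigma^{-1} · (x - mu) = (-0.8, 0.3).
  (x - mu)^T · [Sigma^{-1} · (x - mu)] = (-2)·(-0.8) + (1)·(0.3) = 1.9.

Step 4 — take square root: d = √(1.9) ≈ 1.3784.

d(x, mu) = √(1.9) ≈ 1.3784


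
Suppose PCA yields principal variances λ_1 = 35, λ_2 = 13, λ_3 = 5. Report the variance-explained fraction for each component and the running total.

Step 1 — total variance = trace(Sigma) = Σ λ_i = 35 + 13 + 5 = 53.

Step 2 — fraction explained by component i = λ_i / Σ λ:
  PC1: 35/53 = 0.6604
  PC2: 13/53 = 0.2453
  PC3: 5/53 = 0.0943

Step 3 — cumulative fraction after k components = (λ_1 + ... + λ_k) / Σ λ:
  k = 1: 35/53 = 0.6604
  k = 2: (35 + 13)/53 = 48/53 = 0.9057
  k = 3: (35 + 13 + 5)/53 = 53/53 = 1

Summary (fraction, with percent):

explained: PC1 0.6604 (66.04%), PC2 0.2453 (24.53%), PC3 0.0943 (9.43%);  cumulative: 0.6604, 0.9057, 1


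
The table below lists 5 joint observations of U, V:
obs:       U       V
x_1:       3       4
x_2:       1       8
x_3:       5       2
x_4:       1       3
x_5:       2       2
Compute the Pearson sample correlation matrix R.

Step 1 — column means:
  mean(U) = (3 + 1 + 5 + 1 + 2) / 5 = 12/5 = 2.4
  mean(V) = (4 + 8 + 2 + 3 + 2) / 5 = 19/5 = 3.8

Step 2 — sample variances and covariances s[i,j] = (1/(n-1)) · Σ_k (x_{k,i} - mean_i) · (x_{k,j} - mean_j), with n-1 = 4:
  s[U,U] = ((0.6)·(0.6) + (-1.4)·(-1.4) + (2.6)·(2.6) + (-1.4)·(-1.4) + (-0.4)·(-0.4)) / 4 = 11.2/4 = 2.8
  s[U,V] = ((0.6)·(0.2) + (-1.4)·(4.2) + (2.6)·(-1.8) + (-1.4)·(-0.8) + (-0.4)·(-1.8)) / 4 = -8.6/4 = -2.15
  s[V,V] = ((0.2)·(0.2) + (4.2)·(4.2) + (-1.8)·(-1.8) + (-0.8)·(-0.8) + (-1.8)·(-1.8)) / 4 = 24.8/4 = 6.2
  Sample standard deviations s_i = √(s[i,i]):
  s(U) = √(2.8) = 1.6733
  s(V) = √(6.2) = 2.49

Step 3 — r_{ij} = s_{ij} / (s_i · s_j):
  r[U,U] = 1 (diagonal).
  r[U,V] = -2.15 / (1.6733 · 2.49) = -2.15 / 4.1665 = -0.516
  r[V,V] = 1 (diagonal).

R is symmetric with unit diagonal. Assembling:

R = [[1, -0.516],
 [-0.516, 1]]


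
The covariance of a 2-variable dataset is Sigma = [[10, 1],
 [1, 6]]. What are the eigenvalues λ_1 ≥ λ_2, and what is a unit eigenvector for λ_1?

Step 1 — characteristic polynomial of 2×2 Sigma:
  det(Sigma - λI) = λ² - trace · λ + det = 0.
  trace = 10 + 6 = 16, det = 10·6 - (1)² = 59.
Step 2 — discriminant:
  Δ = trace² - 4·det = 256 - 236 = 20.
Step 3 — eigenvalues:
  λ = (trace ± √Δ)/2 = (16 ± 4.4721)/2,
  λ_1 = 10.2361,  λ_2 = 5.7639.

Step 4 — unit eigenvector for λ_1: solve (Sigma - λ_1 I)v = 0. First row:
  (10 - 10.2361)·v_x + (1)·v_y = 0, i.e. (-0.2361)·v_x + (1)·v_y = 0,
  so v ∝ (b, λ_1 - a) = (1, 0.2361) = u.
  ||u|| = √((1)² + (0.2361)²) = √(1.0557) ≈ 1.0275,
  v_1 = u/||u|| ≈ (0.9732, 0.2298) (||v_1|| = 1).

λ_1 = 10.2361,  λ_2 = 5.7639;  v_1 ≈ (0.9732, 0.2298)


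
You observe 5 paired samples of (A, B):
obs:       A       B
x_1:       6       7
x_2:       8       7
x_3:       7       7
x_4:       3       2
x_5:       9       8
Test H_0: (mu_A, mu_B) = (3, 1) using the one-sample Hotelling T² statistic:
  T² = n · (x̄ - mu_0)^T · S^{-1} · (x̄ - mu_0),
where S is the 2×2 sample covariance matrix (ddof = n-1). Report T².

Step 1 — sample mean vector:
  mean(A) = (6 + 8 + 7 + 3 + 9) / 5 = 33/5 = 6.6
  mean(B) = (7 + 7 + 7 + 2 + 8) / 5 = 31/5 = 6.2
  x̄ = (6.6, 6.2),  deviation x̄ - mu_0 = (6.6, 6.2) - (3, 1) = (3.6, 5.2).

Step 2 — sample covariance matrix, S[i,j] = (1/(n-1)) · Σ_k (x_{k,i} - mean_i) · (x_{k,j} - mean_j), divisor n-1 = 4:
  S[A,A] = ((-0.6)·(-0.6) + (1.4)·(1.4) + (0.4)·(0.4) + (-3.6)·(-3.6) + (2.4)·(2.4)) / 4 = 21.2/4 = 5.3
  S[A,B] = ((-0.6)·(0.8) + (1.4)·(0.8) + (0.4)·(0.8) + (-3.6)·(-4.2) + (2.4)·(1.8)) / 4 = 20.4/4 = 5.1
  S[B,B] = ((0.8)·(0.8) + (0.8)·(0.8) + (0.8)·(0.8) + (-4.2)·(-4.2) + (1.8)·(1.8)) / 4 = 22.8/4 = 5.7
  S = [[5.3, 5.1],
 [5.1, 5.7]].

Step 3 — invert S. det(S) = 5.3·5.7 - (5.1)² = 4.2.
  S^{-1} = (1/det) · [[d, -b], [-b, a]] = [[1.3571, -1.2143],
 [-1.2143, 1.2619]].

Step 4 — quadratic form (x̄ - mu_0)^T · S^{-1} · (x̄ - mu_0):
  S^{-1} · (x̄ - mu_0) = (-1.4286, 2.1905),
  (x̄ - mu_0)^T · [...] = (3.6)·(-1.4286) + (5.2)·(2.1905) = 6.2476.

Step 5 — scale by n: T² = 5 · 6.2476 = 31.2381.

T² ≈ 31.2381


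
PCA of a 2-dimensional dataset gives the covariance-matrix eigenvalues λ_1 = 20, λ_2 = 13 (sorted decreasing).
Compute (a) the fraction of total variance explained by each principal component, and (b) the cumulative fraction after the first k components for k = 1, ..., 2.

Step 1 — total variance = trace(Sigma) = Σ λ_i = 20 + 13 = 33.

Step 2 — fraction explained by component i = λ_i / Σ λ:
  PC1: 20/33 = 0.6061
  PC2: 13/33 = 0.3939

Step 3 — cumulative fraction after k components = (λ_1 + ... + λ_k) / Σ λ:
  k = 1: 20/33 = 0.6061
  k = 2: (20 + 13)/33 = 33/33 = 1

Summary (fraction, with percent):

explained: PC1 0.6061 (60.61%), PC2 0.3939 (39.39%);  cumulative: 0.6061, 1


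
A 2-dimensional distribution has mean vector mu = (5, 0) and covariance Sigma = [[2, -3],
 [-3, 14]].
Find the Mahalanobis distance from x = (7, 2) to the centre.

Step 1 — centre the observation: (x - mu) = (2, 2).

Step 2 — invert Sigma. det(Sigma) = 2·14 - (-3)² = 19.
  Sigma^{-1} = (1/det) · [[d, -b], [-b, a]] = [[0.7368, 0.1579],
 [0.1579, 0.1053]].

Step 3 — form the quadratic (x - mu)^T · Sigma^{-1} · (x - mu):
  Sigma^{-1} · (x - mu) = (1.7895, 0.5263).
  (x - mu)^T · [Sigma^{-1} · (x - mu)] = (2)·(1.7895) + (2)·(0.5263) = 4.6316.

Step 4 — take square root: d = √(4.6316) ≈ 2.1521.

d(x, mu) = √(4.6316) ≈ 2.1521


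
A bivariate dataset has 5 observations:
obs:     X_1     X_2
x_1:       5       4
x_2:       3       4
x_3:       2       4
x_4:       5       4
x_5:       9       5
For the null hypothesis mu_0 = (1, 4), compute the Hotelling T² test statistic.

Step 1 — sample mean vector:
  mean(X_1) = (5 + 3 + 2 + 5 + 9) / 5 = 24/5 = 4.8
  mean(X_2) = (4 + 4 + 4 + 4 + 5) / 5 = 21/5 = 4.2
  x̄ = (4.8, 4.2),  deviation x̄ - mu_0 = (4.8, 4.2) - (1, 4) = (3.8, 0.2).

Step 2 — sample covariance matrix, S[i,j] = (1/(n-1)) · Σ_k (x_{k,i} - mean_i) · (x_{k,j} - mean_j), divisor n-1 = 4:
  S[X_1,X_1] = ((0.2)·(0.2) + (-1.8)·(-1.8) + (-2.8)·(-2.8) + (0.2)·(0.2) + (4.2)·(4.2)) / 4 = 28.8/4 = 7.2
  S[X_1,X_2] = ((0.2)·(-0.2) + (-1.8)·(-0.2) + (-2.8)·(-0.2) + (0.2)·(-0.2) + (4.2)·(0.8)) / 4 = 4.2/4 = 1.05
  S[X_2,X_2] = ((-0.2)·(-0.2) + (-0.2)·(-0.2) + (-0.2)·(-0.2) + (-0.2)·(-0.2) + (0.8)·(0.8)) / 4 = 0.8/4 = 0.2
  S = [[7.2, 1.05],
 [1.05, 0.2]].

Step 3 — invert S. det(S) = 7.2·0.2 - (1.05)² = 0.3375.
  S^{-1} = (1/det) · [[d, -b], [-b, a]] = [[0.5926, -3.1111],
 [-3.1111, 21.3333]].

Step 4 — quadratic form (x̄ - mu_0)^T · S^{-1} · (x̄ - mu_0):
  S^{-1} · (x̄ - mu_0) = (1.6296, -7.5556),
  (x̄ - mu_0)^T · [...] = (3.8)·(1.6296) + (0.2)·(-7.5556) = 4.6815.

Step 5 — scale by n: T² = 5 · 4.6815 = 23.4074.

T² ≈ 23.4074


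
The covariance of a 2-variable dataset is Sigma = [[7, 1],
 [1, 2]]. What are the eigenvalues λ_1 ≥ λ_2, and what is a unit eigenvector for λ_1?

Step 1 — characteristic polynomial of 2×2 Sigma:
  det(Sigma - λI) = λ² - trace · λ + det = 0.
  trace = 7 + 2 = 9, det = 7·2 - (1)² = 13.
Step 2 — discriminant:
  Δ = trace² - 4·det = 81 - 52 = 29.
Step 3 — eigenvalues:
  λ = (trace ± √Δ)/2 = (9 ± 5.3852)/2,
  λ_1 = 7.1926,  λ_2 = 1.8074.

Step 4 — unit eigenvector for λ_1: solve (Sigma - λ_1 I)v = 0. First row:
  (7 - 7.1926)·v_x + (1)·v_y = 0, i.e. (-0.1926)·v_x + (1)·v_y = 0,
  so v ∝ (b, λ_1 - a) = (1, 0.1926) = u.
  ||u|| = √((1)² + (0.1926)²) = √(1.0371) ≈ 1.0184,
  v_1 = u/||u|| ≈ (0.982, 0.1891) (||v_1|| = 1).

λ_1 = 7.1926,  λ_2 = 1.8074;  v_1 ≈ (0.982, 0.1891)


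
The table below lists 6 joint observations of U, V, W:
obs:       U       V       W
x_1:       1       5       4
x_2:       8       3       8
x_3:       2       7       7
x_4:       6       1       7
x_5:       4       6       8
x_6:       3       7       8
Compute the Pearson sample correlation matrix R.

Step 1 — column means:
  mean(U) = (1 + 8 + 2 + 6 + 4 + 3) / 6 = 24/6 = 4
  mean(V) = (5 + 3 + 7 + 1 + 6 + 7) / 6 = 29/6 = 4.8333
  mean(W) = (4 + 8 + 7 + 7 + 8 + 8) / 6 = 42/6 = 7

Step 2 — sample variances and covariances s[i,j] = (1/(n-1)) · Σ_k (x_{k,i} - mean_i) · (x_{k,j} - mean_j), with n-1 = 5:
  s[U,U] = ((-3)·(-3) + (4)·(4) + (-2)·(-2) + (2)·(2) + (0)·(0) + (-1)·(-1)) / 5 = 34/5 = 6.8
  s[U,V] = ((-3)·(0.1667) + (4)·(-1.8333) + (-2)·(2.1667) + (2)·(-3.8333) + (0)·(1.1667) + (-1)·(2.1667)) / 5 = -22/5 = -4.4
  s[U,W] = ((-3)·(-3) + (4)·(1) + (-2)·(0) + (2)·(0) + (0)·(1) + (-1)·(1)) / 5 = 12/5 = 2.4
  s[V,V] = ((0.1667)·(0.1667) + (-1.8333)·(-1.8333) + (2.1667)·(2.1667) + (-3.8333)·(-3.8333) + (1.1667)·(1.1667) + (2.1667)·(2.1667)) / 5 = 28.8333/5 = 5.7667
  s[V,W] = ((0.1667)·(-3) + (-1.8333)·(1) + (2.1667)·(0) + (-3.8333)·(0) + (1.1667)·(1) + (2.1667)·(1)) / 5 = 1/5 = 0.2
  s[W,W] = ((-3)·(-3) + (1)·(1) + (0)·(0) + (0)·(0) + (1)·(1) + (1)·(1)) / 5 = 12/5 = 2.4
  Sample standard deviations s_i = √(s[i,i]):
  s(U) = √(6.8) = 2.6077
  s(V) = √(5.7667) = 2.4014
  s(W) = √(2.4) = 1.5492

Step 3 — r_{ij} = s_{ij} / (s_i · s_j):
  r[U,U] = 1 (diagonal).
  r[U,V] = -4.4 / (2.6077 · 2.4014) = -4.4 / 6.2621 = -0.7026
  r[U,W] = 2.4 / (2.6077 · 1.5492) = 2.4 / 4.0398 = 0.5941
  r[V,V] = 1 (diagonal).
  r[V,W] = 0.2 / (2.4014 · 1.5492) = 0.2 / 3.7202 = 0.0538
  r[W,W] = 1 (diagonal).

R is symmetric with unit diagonal. Assembling:

R = [[1, -0.7026, 0.5941],
 [-0.7026, 1, 0.0538],
 [0.5941, 0.0538, 1]]


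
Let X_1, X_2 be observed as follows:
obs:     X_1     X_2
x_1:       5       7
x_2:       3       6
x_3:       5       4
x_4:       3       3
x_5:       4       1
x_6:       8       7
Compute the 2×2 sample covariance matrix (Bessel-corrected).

Step 1 — column means:
  mean(X_1) = (5 + 3 + 5 + 3 + 4 + 8) / 6 = 28/6 = 4.6667
  mean(X_2) = (7 + 6 + 4 + 3 + 1 + 7) / 6 = 28/6 = 4.6667

Step 2 — sample covariance S[i,j] = (1/(n-1)) · Σ_k (x_{k,i} - mean_i) · (x_{k,j} - mean_j), with n-1 = 5.
  S[X_1,X_1] = ((0.3333)·(0.3333) + (-1.6667)·(-1.6667) + (0.3333)·(0.3333) + (-1.6667)·(-1.6667) + (-0.6667)·(-0.6667) + (3.3333)·(3.3333)) / 5 = 17.3333/5 = 3.4667
  S[X_1,X_2] = ((0.3333)·(2.3333) + (-1.6667)·(1.3333) + (0.3333)·(-0.6667) + (-1.6667)·(-1.6667) + (-0.6667)·(-3.6667) + (3.3333)·(2.3333)) / 5 = 11.3333/5 = 2.2667
  S[X_2,X_2] = ((2.3333)·(2.3333) + (1.3333)·(1.3333) + (-0.6667)·(-0.6667) + (-1.6667)·(-1.6667) + (-3.6667)·(-3.6667) + (2.3333)·(2.3333)) / 5 = 29.3333/5 = 5.8667

S is symmetric (S[j,i] = S[i,j]). Assembling:

S = [[3.4667, 2.2667],
 [2.2667, 5.8667]]


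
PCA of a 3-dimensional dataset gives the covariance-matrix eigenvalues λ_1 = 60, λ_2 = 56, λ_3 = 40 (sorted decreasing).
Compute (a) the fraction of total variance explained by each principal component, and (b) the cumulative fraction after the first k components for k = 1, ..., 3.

Step 1 — total variance = trace(Sigma) = Σ λ_i = 60 + 56 + 40 = 156.

Step 2 — fraction explained by component i = λ_i / Σ λ:
  PC1: 60/156 = 0.3846
  PC2: 56/156 = 0.359
  PC3: 40/156 = 0.2564

Step 3 — cumulative fraction after k components = (λ_1 + ... + λ_k) / Σ λ:
  k = 1: 60/156 = 0.3846
  k = 2: (60 + 56)/156 = 116/156 = 0.7436
  k = 3: (60 + 56 + 40)/156 = 156/156 = 1

Summary (fraction, with percent):

explained: PC1 0.3846 (38.46%), PC2 0.359 (35.9%), PC3 0.2564 (25.64%);  cumulative: 0.3846, 0.7436, 1


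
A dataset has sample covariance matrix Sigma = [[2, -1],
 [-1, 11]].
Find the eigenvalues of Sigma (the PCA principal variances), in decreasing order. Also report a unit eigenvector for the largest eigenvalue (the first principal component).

Step 1 — characteristic polynomial of 2×2 Sigma:
  det(Sigma - λI) = λ² - trace · λ + det = 0.
  trace = 2 + 11 = 13, det = 2·11 - (-1)² = 21.
Step 2 — discriminant:
  Δ = trace² - 4·det = 169 - 84 = 85.
Step 3 — eigenvalues:
  λ = (trace ± √Δ)/2 = (13 ± 9.2195)/2,
  λ_1 = 11.1098,  λ_2 = 1.8902.

Step 4 — unit eigenvector for λ_1: solve (Sigma - λ_1 I)v = 0. First row:
  (2 - 11.1098)·v_x + (-1)·v_y = 0, i.e. (-9.1098)·v_x + (-1)·v_y = 0,
  so v ∝ (b, λ_1 - a) = (-1, 9.1098); multiply by -1 so the first entry is positive: u = (1, -9.1098).
  ||u|| = √((1)² + (-9.1098)²) = √(83.988) ≈ 9.1645,
  v_1 = u/||u|| ≈ (0.1091, -0.994) (||v_1|| = 1).

λ_1 = 11.1098,  λ_2 = 1.8902;  v_1 ≈ (0.1091, -0.994)


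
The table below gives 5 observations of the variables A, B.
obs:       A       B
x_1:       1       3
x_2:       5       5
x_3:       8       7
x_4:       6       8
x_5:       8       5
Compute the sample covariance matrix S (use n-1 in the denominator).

Step 1 — column means:
  mean(A) = (1 + 5 + 8 + 6 + 8) / 5 = 28/5 = 5.6
  mean(B) = (3 + 5 + 7 + 8 + 5) / 5 = 28/5 = 5.6

Step 2 — sample covariance S[i,j] = (1/(n-1)) · Σ_k (x_{k,i} - mean_i) · (x_{k,j} - mean_j), with n-1 = 4.
  S[A,A] = ((-4.6)·(-4.6) + (-0.6)·(-0.6) + (2.4)·(2.4) + (0.4)·(0.4) + (2.4)·(2.4)) / 4 = 33.2/4 = 8.3
  S[A,B] = ((-4.6)·(-2.6) + (-0.6)·(-0.6) + (2.4)·(1.4) + (0.4)·(2.4) + (2.4)·(-0.6)) / 4 = 15.2/4 = 3.8
  S[B,B] = ((-2.6)·(-2.6) + (-0.6)·(-0.6) + (1.4)·(1.4) + (2.4)·(2.4) + (-0.6)·(-0.6)) / 4 = 15.2/4 = 3.8

S is symmetric (S[j,i] = S[i,j]). Assembling:

S = [[8.3, 3.8],
 [3.8, 3.8]]


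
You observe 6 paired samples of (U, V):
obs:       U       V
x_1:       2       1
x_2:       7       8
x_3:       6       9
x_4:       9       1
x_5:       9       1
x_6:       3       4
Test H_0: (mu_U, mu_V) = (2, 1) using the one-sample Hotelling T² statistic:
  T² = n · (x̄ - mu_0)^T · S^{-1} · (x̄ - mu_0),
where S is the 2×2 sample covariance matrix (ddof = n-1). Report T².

Step 1 — sample mean vector:
  mean(U) = (2 + 7 + 6 + 9 + 9 + 3) / 6 = 36/6 = 6
  mean(V) = (1 + 8 + 9 + 1 + 1 + 4) / 6 = 24/6 = 4
  x̄ = (6, 4),  deviation x̄ - mu_0 = (6, 4) - (2, 1) = (4, 3).

Step 2 — sample covariance matrix, S[i,j] = (1/(n-1)) · Σ_k (x_{k,i} - mean_i) · (x_{k,j} - mean_j), divisor n-1 = 5:
  S[U,U] = ((-4)·(-4) + (1)·(1) + (0)·(0) + (3)·(3) + (3)·(3) + (-3)·(-3)) / 5 = 44/5 = 8.8
  S[U,V] = ((-4)·(-3) + (1)·(4) + (0)·(5) + (3)·(-3) + (3)·(-3) + (-3)·(0)) / 5 = -2/5 = -0.4
  S[V,V] = ((-3)·(-3) + (4)·(4) + (5)·(5) + (-3)·(-3) + (-3)·(-3) + (0)·(0)) / 5 = 68/5 = 13.6
  S = [[8.8, -0.4],
 [-0.4, 13.6]].

Step 3 — invert S. det(S) = 8.8·13.6 - (-0.4)² = 119.52.
  S^{-1} = (1/det) · [[d, -b], [-b, a]] = [[0.1138, 0.0033],
 [0.0033, 0.0736]].

Step 4 — quadratic form (x̄ - mu_0)^T · S^{-1} · (x̄ - mu_0):
  S^{-1} · (x̄ - mu_0) = (0.4652, 0.2343),
  (x̄ - mu_0)^T · [...] = (4)·(0.4652) + (3)·(0.2343) = 2.5636.

Step 5 — scale by n: T² = 6 · 2.5636 = 15.3815.

T² ≈ 15.3815


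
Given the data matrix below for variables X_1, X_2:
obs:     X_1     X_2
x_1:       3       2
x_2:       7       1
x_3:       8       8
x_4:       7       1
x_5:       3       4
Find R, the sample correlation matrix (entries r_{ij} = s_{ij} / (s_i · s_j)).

Step 1 — column means:
  mean(X_1) = (3 + 7 + 8 + 7 + 3) / 5 = 28/5 = 5.6
  mean(X_2) = (2 + 1 + 8 + 1 + 4) / 5 = 16/5 = 3.2

Step 2 — sample variances and covariances s[i,j] = (1/(n-1)) · Σ_k (x_{k,i} - mean_i) · (x_{k,j} - mean_j), with n-1 = 4:
  s[X_1,X_1] = ((-2.6)·(-2.6) + (1.4)·(1.4) + (2.4)·(2.4) + (1.4)·(1.4) + (-2.6)·(-2.6)) / 4 = 23.2/4 = 5.8
  s[X_1,X_2] = ((-2.6)·(-1.2) + (1.4)·(-2.2) + (2.4)·(4.8) + (1.4)·(-2.2) + (-2.6)·(0.8)) / 4 = 6.4/4 = 1.6
  s[X_2,X_2] = ((-1.2)·(-1.2) + (-2.2)·(-2.2) + (4.8)·(4.8) + (-2.2)·(-2.2) + (0.8)·(0.8)) / 4 = 34.8/4 = 8.7
  Sample standard deviations s_i = √(s[i,i]):
  s(X_1) = √(5.8) = 2.4083
  s(X_2) = √(8.7) = 2.9496

Step 3 — r_{ij} = s_{ij} / (s_i · s_j):
  r[X_1,X_1] = 1 (diagonal).
  r[X_1,X_2] = 1.6 / (2.4083 · 2.9496) = 1.6 / 7.1035 = 0.2252
  r[X_2,X_2] = 1 (diagonal).

R is symmetric with unit diagonal. Assembling:

R = [[1, 0.2252],
 [0.2252, 1]]


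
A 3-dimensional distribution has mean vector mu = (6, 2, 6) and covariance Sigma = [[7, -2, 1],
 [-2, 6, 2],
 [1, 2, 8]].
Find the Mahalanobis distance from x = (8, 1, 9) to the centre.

Step 1 — centre the observation: (x - mu) = (2, -1, 3).

Step 2 — invert Sigma (cofactor / det for 3×3, or solve directly):
  Sigma^{-1} = [[0.1679, 0.0687, -0.0382],
 [0.0687, 0.2099, -0.0611],
 [-0.0382, -0.0611, 0.145]].

Step 3 — form the quadratic (x - mu)^T · Sigma^{-1} · (x - mu):
  Sigma^{-1} · (x - mu) = (0.1527, -0.2557, 0.4198).
  (x - mu)^T · [Sigma^{-1} · (x - mu)] = (2)·(0.1527) + (-1)·(-0.2557) + (3)·(0.4198) = 1.8206.

Step 4 — take square root: d = √(1.8206) ≈ 1.3493.

d(x, mu) = √(1.8206) ≈ 1.3493


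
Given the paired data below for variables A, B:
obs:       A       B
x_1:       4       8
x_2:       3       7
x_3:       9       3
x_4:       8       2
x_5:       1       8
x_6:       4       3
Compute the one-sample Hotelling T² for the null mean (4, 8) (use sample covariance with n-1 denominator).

Step 1 — sample mean vector:
  mean(A) = (4 + 3 + 9 + 8 + 1 + 4) / 6 = 29/6 = 4.8333
  mean(B) = (8 + 7 + 3 + 2 + 8 + 3) / 6 = 31/6 = 5.1667
  x̄ = (4.8333, 5.1667),  deviation x̄ - mu_0 = (4.8333, 5.1667) - (4, 8) = (0.8333, -2.8333).

Step 2 — sample covariance matrix, S[i,j] = (1/(n-1)) · Σ_k (x_{k,i} - mean_i) · (x_{k,j} - mean_j), divisor n-1 = 5:
  S[A,A] = ((-0.8333)·(-0.8333) + (-1.8333)·(-1.8333) + (4.1667)·(4.1667) + (3.1667)·(3.1667) + (-3.8333)·(-3.8333) + (-0.8333)·(-0.8333)) / 5 = 46.8333/5 = 9.3667
  S[A,B] = ((-0.8333)·(2.8333) + (-1.8333)·(1.8333) + (4.1667)·(-2.1667) + (3.1667)·(-3.1667) + (-3.8333)·(2.8333) + (-0.8333)·(-2.1667)) / 5 = -33.8333/5 = -6.7667
  S[B,B] = ((2.8333)·(2.8333) + (1.8333)·(1.8333) + (-2.1667)·(-2.1667) + (-3.1667)·(-3.1667) + (2.8333)·(2.8333) + (-2.1667)·(-2.1667)) / 5 = 38.8333/5 = 7.7667
  S = [[9.3667, -6.7667],
 [-6.7667, 7.7667]].

Step 3 — invert S. det(S) = 9.3667·7.7667 - (-6.7667)² = 26.96.
  S^{-1} = (1/det) · [[d, -b], [-b, a]] = [[0.2881, 0.251],
 [0.251, 0.3474]].

Step 4 — quadratic form (x̄ - mu_0)^T · S^{-1} · (x̄ - mu_0):
  S^{-1} · (x̄ - mu_0) = (-0.4711, -0.7752),
  (x̄ - mu_0)^T · [...] = (0.8333)·(-0.4711) + (-2.8333)·(-0.7752) = 1.8039.

Step 5 — scale by n: T² = 6 · 1.8039 = 10.8234.

T² ≈ 10.8234


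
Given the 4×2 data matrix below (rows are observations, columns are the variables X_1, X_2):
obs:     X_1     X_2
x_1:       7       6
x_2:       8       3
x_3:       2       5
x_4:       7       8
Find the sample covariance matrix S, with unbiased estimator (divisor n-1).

Step 1 — column means:
  mean(X_1) = (7 + 8 + 2 + 7) / 4 = 24/4 = 6
  mean(X_2) = (6 + 3 + 5 + 8) / 4 = 22/4 = 5.5

Step 2 — sample covariance S[i,j] = (1/(n-1)) · Σ_k (x_{k,i} - mean_i) · (x_{k,j} - mean_j), with n-1 = 3.
  S[X_1,X_1] = ((1)·(1) + (2)·(2) + (-4)·(-4) + (1)·(1)) / 3 = 22/3 = 7.3333
  S[X_1,X_2] = ((1)·(0.5) + (2)·(-2.5) + (-4)·(-0.5) + (1)·(2.5)) / 3 = 0/3 = 0
  S[X_2,X_2] = ((0.5)·(0.5) + (-2.5)·(-2.5) + (-0.5)·(-0.5) + (2.5)·(2.5)) / 3 = 13/3 = 4.3333

S is symmetric (S[j,i] = S[i,j]). Assembling:

S = [[7.3333, 0],
 [0, 4.3333]]


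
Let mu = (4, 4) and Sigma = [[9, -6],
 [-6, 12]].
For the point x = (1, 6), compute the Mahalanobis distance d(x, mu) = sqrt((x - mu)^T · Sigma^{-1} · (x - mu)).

Step 1 — centre the observation: (x - mu) = (-3, 2).

Step 2 — invert Sigma. det(Sigma) = 9·12 - (-6)² = 72.
  Sigma^{-1} = (1/det) · [[d, -b], [-b, a]] = [[0.1667, 0.0833],
 [0.0833, 0.125]].

Step 3 — form the quadratic (x - mu)^T · Sigma^{-1} · (x - mu):
  Sigma^{-1} · (x - mu) = (-0.3333, 0).
  (x - mu)^T · [Sigma^{-1} · (x - mu)] = (-3)·(-0.3333) + (2)·(0) = 1.

Step 4 — take square root: d = √(1) ≈ 1.

d(x, mu) = √(1) ≈ 1


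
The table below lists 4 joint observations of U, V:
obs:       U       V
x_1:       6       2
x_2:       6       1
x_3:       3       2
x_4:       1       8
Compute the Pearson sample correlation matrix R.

Step 1 — column means:
  mean(U) = (6 + 6 + 3 + 1) / 4 = 16/4 = 4
  mean(V) = (2 + 1 + 2 + 8) / 4 = 13/4 = 3.25

Step 2 — sample variances and covariances s[i,j] = (1/(n-1)) · Σ_k (x_{k,i} - mean_i) · (x_{k,j} - mean_j), with n-1 = 3:
  s[U,U] = ((2)·(2) + (2)·(2) + (-1)·(-1) + (-3)·(-3)) / 3 = 18/3 = 6
  s[U,V] = ((2)·(-1.25) + (2)·(-2.25) + (-1)·(-1.25) + (-3)·(4.75)) / 3 = -20/3 = -6.6667
  s[V,V] = ((-1.25)·(-1.25) + (-2.25)·(-2.25) + (-1.25)·(-1.25) + (4.75)·(4.75)) / 3 = 30.75/3 = 10.25
  Sample standard deviations s_i = √(s[i,i]):
  s(U) = √(6) = 2.4495
  s(V) = √(10.25) = 3.2016

Step 3 — r_{ij} = s_{ij} / (s_i · s_j):
  r[U,U] = 1 (diagonal).
  r[U,V] = -6.6667 / (2.4495 · 3.2016) = -6.6667 / 7.8422 = -0.8501
  r[V,V] = 1 (diagonal).

R is symmetric with unit diagonal. Assembling:

R = [[1, -0.8501],
 [-0.8501, 1]]


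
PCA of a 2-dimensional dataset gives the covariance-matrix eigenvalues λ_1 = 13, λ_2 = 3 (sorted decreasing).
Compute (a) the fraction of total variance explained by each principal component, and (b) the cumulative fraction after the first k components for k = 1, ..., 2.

Step 1 — total variance = trace(Sigma) = Σ λ_i = 13 + 3 = 16.

Step 2 — fraction explained by component i = λ_i / Σ λ:
  PC1: 13/16 = 0.8125
  PC2: 3/16 = 0.1875

Step 3 — cumulative fraction after k components = (λ_1 + ... + λ_k) / Σ λ:
  k = 1: 13/16 = 0.8125
  k = 2: (13 + 3)/16 = 16/16 = 1

Summary (fraction, with percent):

explained: PC1 0.8125 (81.25%), PC2 0.1875 (18.75%);  cumulative: 0.8125, 1


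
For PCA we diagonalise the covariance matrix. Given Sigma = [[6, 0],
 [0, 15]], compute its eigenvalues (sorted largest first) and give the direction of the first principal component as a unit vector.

Step 1 — characteristic polynomial of 2×2 Sigma:
  det(Sigma - λI) = λ² - trace · λ + det = 0.
  trace = 6 + 15 = 21, det = 6·15 - (0)² = 90.
Step 2 — discriminant:
  Δ = trace² - 4·det = 441 - 360 = 81.
Step 3 — eigenvalues:
  λ = (trace ± √Δ)/2 = (21 ± 9)/2,
  λ_1 = 15,  λ_2 = 6.

Step 4 — unit eigenvector for λ_1: Sigma is diagonal, so its eigenvectors are the coordinate axes. λ_1 = 15 is the diagonal entry on the second coordinate axis, hence
  v_1 = (0, 1) (||v_1|| = 1).

λ_1 = 15,  λ_2 = 6;  v_1 ≈ (0, 1)


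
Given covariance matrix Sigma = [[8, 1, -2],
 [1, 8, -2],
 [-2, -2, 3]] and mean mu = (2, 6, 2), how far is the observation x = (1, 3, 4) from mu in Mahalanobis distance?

Step 1 — centre the observation: (x - mu) = (-1, -3, 2).

Step 2 — invert Sigma (cofactor / det for 3×3, or solve directly):
  Sigma^{-1} = [[0.1504, 0.0075, 0.1053],
 [0.0075, 0.1504, 0.1053],
 [0.1053, 0.1053, 0.4737]].

Step 3 — form the quadratic (x - mu)^T · Sigma^{-1} · (x - mu):
  Sigma^{-1} · (x - mu) = (0.0376, -0.2481, 0.5263).
  (x - mu)^T · [Sigma^{-1} · (x - mu)] = (-1)·(0.0376) + (-3)·(-0.2481) + (2)·(0.5263) = 1.7594.

Step 4 — take square root: d = √(1.7594) ≈ 1.3264.

d(x, mu) = √(1.7594) ≈ 1.3264


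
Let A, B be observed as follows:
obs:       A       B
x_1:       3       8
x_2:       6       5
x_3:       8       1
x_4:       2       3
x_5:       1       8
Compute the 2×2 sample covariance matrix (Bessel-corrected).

Step 1 — column means:
  mean(A) = (3 + 6 + 8 + 2 + 1) / 5 = 20/5 = 4
  mean(B) = (8 + 5 + 1 + 3 + 8) / 5 = 25/5 = 5

Step 2 — sample covariance S[i,j] = (1/(n-1)) · Σ_k (x_{k,i} - mean_i) · (x_{k,j} - mean_j), with n-1 = 4.
  S[A,A] = ((-1)·(-1) + (2)·(2) + (4)·(4) + (-2)·(-2) + (-3)·(-3)) / 4 = 34/4 = 8.5
  S[A,B] = ((-1)·(3) + (2)·(0) + (4)·(-4) + (-2)·(-2) + (-3)·(3)) / 4 = -24/4 = -6
  S[B,B] = ((3)·(3) + (0)·(0) + (-4)·(-4) + (-2)·(-2) + (3)·(3)) / 4 = 38/4 = 9.5

S is symmetric (S[j,i] = S[i,j]). Assembling:

S = [[8.5, -6],
 [-6, 9.5]]


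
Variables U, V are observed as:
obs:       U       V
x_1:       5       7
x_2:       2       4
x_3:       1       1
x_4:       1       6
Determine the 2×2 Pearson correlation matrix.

Step 1 — column means:
  mean(U) = (5 + 2 + 1 + 1) / 4 = 9/4 = 2.25
  mean(V) = (7 + 4 + 1 + 6) / 4 = 18/4 = 4.5

Step 2 — sample variances and covariances s[i,j] = (1/(n-1)) · Σ_k (x_{k,i} - mean_i) · (x_{k,j} - mean_j), with n-1 = 3:
  s[U,U] = ((2.75)·(2.75) + (-0.25)·(-0.25) + (-1.25)·(-1.25) + (-1.25)·(-1.25)) / 3 = 10.75/3 = 3.5833
  s[U,V] = ((2.75)·(2.5) + (-0.25)·(-0.5) + (-1.25)·(-3.5) + (-1.25)·(1.5)) / 3 = 9.5/3 = 3.1667
  s[V,V] = ((2.5)·(2.5) + (-0.5)·(-0.5) + (-3.5)·(-3.5) + (1.5)·(1.5)) / 3 = 21/3 = 7
  Sample standard deviations s_i = √(s[i,i]):
  s(U) = √(3.5833) = 1.893
  s(V) = √(7) = 2.6458

Step 3 — r_{ij} = s_{ij} / (s_i · s_j):
  r[U,U] = 1 (diagonal).
  r[U,V] = 3.1667 / (1.893 · 2.6458) = 3.1667 / 5.0083 = 0.6323
  r[V,V] = 1 (diagonal).

R is symmetric with unit diagonal. Assembling:

R = [[1, 0.6323],
 [0.6323, 1]]


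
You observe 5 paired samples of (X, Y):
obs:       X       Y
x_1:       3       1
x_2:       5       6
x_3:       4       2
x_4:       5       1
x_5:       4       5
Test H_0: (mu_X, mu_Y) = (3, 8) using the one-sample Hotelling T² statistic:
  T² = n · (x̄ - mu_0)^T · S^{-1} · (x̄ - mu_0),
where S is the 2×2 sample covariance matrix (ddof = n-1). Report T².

Step 1 — sample mean vector:
  mean(X) = (3 + 5 + 4 + 5 + 4) / 5 = 21/5 = 4.2
  mean(Y) = (1 + 6 + 2 + 1 + 5) / 5 = 15/5 = 3
  x̄ = (4.2, 3),  deviation x̄ - mu_0 = (4.2, 3) - (3, 8) = (1.2, -5).

Step 2 — sample covariance matrix, S[i,j] = (1/(n-1)) · Σ_k (x_{k,i} - mean_i) · (x_{k,j} - mean_j), divisor n-1 = 4:
  S[X,X] = ((-1.2)·(-1.2) + (0.8)·(0.8) + (-0.2)·(-0.2) + (0.8)·(0.8) + (-0.2)·(-0.2)) / 4 = 2.8/4 = 0.7
  S[X,Y] = ((-1.2)·(-2) + (0.8)·(3) + (-0.2)·(-1) + (0.8)·(-2) + (-0.2)·(2)) / 4 = 3/4 = 0.75
  S[Y,Y] = ((-2)·(-2) + (3)·(3) + (-1)·(-1) + (-2)·(-2) + (2)·(2)) / 4 = 22/4 = 5.5
  S = [[0.7, 0.75],
 [0.75, 5.5]].

Step 3 — invert S. det(S) = 0.7·5.5 - (0.75)² = 3.2875.
  S^{-1} = (1/det) · [[d, -b], [-b, a]] = [[1.673, -0.2281],
 [-0.2281, 0.2129]].

Step 4 — quadratic form (x̄ - mu_0)^T · S^{-1} · (x̄ - mu_0):
  S^{-1} · (x̄ - mu_0) = (3.1483, -1.3384),
  (x̄ - mu_0)^T · [...] = (1.2)·(3.1483) + (-5)·(-1.3384) = 10.47.

Step 5 — scale by n: T² = 5 · 10.47 = 52.3498.

T² ≈ 52.3498


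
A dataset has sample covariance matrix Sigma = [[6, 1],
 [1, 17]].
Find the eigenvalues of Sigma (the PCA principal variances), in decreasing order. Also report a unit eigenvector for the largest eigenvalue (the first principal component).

Step 1 — characteristic polynomial of 2×2 Sigma:
  det(Sigma - λI) = λ² - trace · λ + det = 0.
  trace = 6 + 17 = 23, det = 6·17 - (1)² = 101.
Step 2 — discriminant:
  Δ = trace² - 4·det = 529 - 404 = 125.
Step 3 — eigenvalues:
  λ = (trace ± √Δ)/2 = (23 ± 11.1803)/2,
  λ_1 = 17.0902,  λ_2 = 5.9098.

Step 4 — unit eigenvector for λ_1: solve (Sigma - λ_1 I)v = 0. First row:
  (6 - 17.0902)·v_x + (1)·v_y = 0, i.e. (-11.0902)·v_x + (1)·v_y = 0,
  so v ∝ (b, λ_1 - a) = (1, 11.0902) = u.
  ||u|| = √((1)² + (11.0902)²) = √(123.9919) ≈ 11.1352,
  v_1 = u/||u|| ≈ (0.0898, 0.996) (||v_1|| = 1).

λ_1 = 17.0902,  λ_2 = 5.9098;  v_1 ≈ (0.0898, 0.996)


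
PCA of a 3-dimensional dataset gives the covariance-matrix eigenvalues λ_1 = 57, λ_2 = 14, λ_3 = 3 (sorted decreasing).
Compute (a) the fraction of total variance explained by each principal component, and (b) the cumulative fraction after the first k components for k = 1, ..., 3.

Step 1 — total variance = trace(Sigma) = Σ λ_i = 57 + 14 + 3 = 74.

Step 2 — fraction explained by component i = λ_i / Σ λ:
  PC1: 57/74 = 0.7703
  PC2: 14/74 = 0.1892
  PC3: 3/74 = 0.0405

Step 3 — cumulative fraction after k components = (λ_1 + ... + λ_k) / Σ λ:
  k = 1: 57/74 = 0.7703
  k = 2: (57 + 14)/74 = 71/74 = 0.9595
  k = 3: (57 + 14 + 3)/74 = 74/74 = 1

Summary (fraction, with percent):

explained: PC1 0.7703 (77.03%), PC2 0.1892 (18.92%), PC3 0.0405 (4.05%);  cumulative: 0.7703, 0.9595, 1


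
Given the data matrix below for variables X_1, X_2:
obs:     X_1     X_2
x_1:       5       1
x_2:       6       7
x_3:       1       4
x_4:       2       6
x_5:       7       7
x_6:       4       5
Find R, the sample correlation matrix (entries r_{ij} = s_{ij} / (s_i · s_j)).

Step 1 — column means:
  mean(X_1) = (5 + 6 + 1 + 2 + 7 + 4) / 6 = 25/6 = 4.1667
  mean(X_2) = (1 + 7 + 4 + 6 + 7 + 5) / 6 = 30/6 = 5

Step 2 — sample variances and covariances s[i,j] = (1/(n-1)) · Σ_k (x_{k,i} - mean_i) · (x_{k,j} - mean_j), with n-1 = 5:
  s[X_1,X_1] = ((0.8333)·(0.8333) + (1.8333)·(1.8333) + (-3.1667)·(-3.1667) + (-2.1667)·(-2.1667) + (2.8333)·(2.8333) + (-0.1667)·(-0.1667)) / 5 = 26.8333/5 = 5.3667
  s[X_1,X_2] = ((0.8333)·(-4) + (1.8333)·(2) + (-3.1667)·(-1) + (-2.1667)·(1) + (2.8333)·(2) + (-0.1667)·(0)) / 5 = 7/5 = 1.4
  s[X_2,X_2] = ((-4)·(-4) + (2)·(2) + (-1)·(-1) + (1)·(1) + (2)·(2) + (0)·(0)) / 5 = 26/5 = 5.2
  Sample standard deviations s_i = √(s[i,i]):
  s(X_1) = √(5.3667) = 2.3166
  s(X_2) = √(5.2) = 2.2804

Step 3 — r_{ij} = s_{ij} / (s_i · s_j):
  r[X_1,X_1] = 1 (diagonal).
  r[X_1,X_2] = 1.4 / (2.3166 · 2.2804) = 1.4 / 5.2827 = 0.265
  r[X_2,X_2] = 1 (diagonal).

R is symmetric with unit diagonal. Assembling:

R = [[1, 0.265],
 [0.265, 1]]


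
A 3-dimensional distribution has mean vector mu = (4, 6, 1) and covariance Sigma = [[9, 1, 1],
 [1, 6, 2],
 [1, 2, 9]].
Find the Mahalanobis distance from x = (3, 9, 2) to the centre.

Step 1 — centre the observation: (x - mu) = (-1, 3, 1).

Step 2 — invert Sigma (cofactor / det for 3×3, or solve directly):
  Sigma^{-1} = [[0.1139, -0.0159, -0.0091],
 [-0.0159, 0.1822, -0.0387],
 [-0.0091, -0.0387, 0.1207]].

Step 3 — form the quadratic (x - mu)^T · Sigma^{-1} · (x - mu):
  Sigma^{-1} · (x - mu) = (-0.1708, 0.5239, 0.0137).
  (x - mu)^T · [Sigma^{-1} · (x - mu)] = (-1)·(-0.1708) + (3)·(0.5239) + (1)·(0.0137) = 1.7563.

Step 4 — take square root: d = √(1.7563) ≈ 1.3252.

d(x, mu) = √(1.7563) ≈ 1.3252


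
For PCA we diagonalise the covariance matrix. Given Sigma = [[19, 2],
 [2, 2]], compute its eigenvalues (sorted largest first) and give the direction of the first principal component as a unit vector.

Step 1 — characteristic polynomial of 2×2 Sigma:
  det(Sigma - λI) = λ² - trace · λ + det = 0.
  trace = 19 + 2 = 21, det = 19·2 - (2)² = 34.
Step 2 — discriminant:
  Δ = trace² - 4·det = 441 - 136 = 305.
Step 3 — eigenvalues:
  λ = (trace ± √Δ)/2 = (21 ± 17.4642)/2,
  λ_1 = 19.2321,  λ_2 = 1.7679.

Step 4 — unit eigenvector for λ_1: solve (Sigma - λ_1 I)v = 0. First row:
  (19 - 19.2321)·v_x + (2)·v_y = 0, i.e. (-0.2321)·v_x + (2)·v_y = 0,
  so v ∝ (b, λ_1 - a) = (2, 0.2321) = u.
  ||u|| = √((2)² + (0.2321)²) = √(4.0539) ≈ 2.0134,
  v_1 = u/||u|| ≈ (0.9933, 0.1153) (||v_1|| = 1).

λ_1 = 19.2321,  λ_2 = 1.7679;  v_1 ≈ (0.9933, 0.1153)


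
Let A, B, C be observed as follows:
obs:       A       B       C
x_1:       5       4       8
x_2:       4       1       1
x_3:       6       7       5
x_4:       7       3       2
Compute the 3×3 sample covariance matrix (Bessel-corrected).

Step 1 — column means:
  mean(A) = (5 + 4 + 6 + 7) / 4 = 22/4 = 5.5
  mean(B) = (4 + 1 + 7 + 3) / 4 = 15/4 = 3.75
  mean(C) = (8 + 1 + 5 + 2) / 4 = 16/4 = 4

Step 2 — sample covariance S[i,j] = (1/(n-1)) · Σ_k (x_{k,i} - mean_i) · (x_{k,j} - mean_j), with n-1 = 3.
  S[A,A] = ((-0.5)·(-0.5) + (-1.5)·(-1.5) + (0.5)·(0.5) + (1.5)·(1.5)) / 3 = 5/3 = 1.6667
  S[A,B] = ((-0.5)·(0.25) + (-1.5)·(-2.75) + (0.5)·(3.25) + (1.5)·(-0.75)) / 3 = 4.5/3 = 1.5
  S[A,C] = ((-0.5)·(4) + (-1.5)·(-3) + (0.5)·(1) + (1.5)·(-2)) / 3 = 0/3 = 0
  S[B,B] = ((0.25)·(0.25) + (-2.75)·(-2.75) + (3.25)·(3.25) + (-0.75)·(-0.75)) / 3 = 18.75/3 = 6.25
  S[B,C] = ((0.25)·(4) + (-2.75)·(-3) + (3.25)·(1) + (-0.75)·(-2)) / 3 = 14/3 = 4.6667
  S[C,C] = ((4)·(4) + (-3)·(-3) + (1)·(1) + (-2)·(-2)) / 3 = 30/3 = 10

S is symmetric (S[j,i] = S[i,j]). Assembling:

S = [[1.6667, 1.5, 0],
 [1.5, 6.25, 4.6667],
 [0, 4.6667, 10]]


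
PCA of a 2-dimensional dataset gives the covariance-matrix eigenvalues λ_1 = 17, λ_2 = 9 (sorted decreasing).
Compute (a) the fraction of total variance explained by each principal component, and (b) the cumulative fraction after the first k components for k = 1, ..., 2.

Step 1 — total variance = trace(Sigma) = Σ λ_i = 17 + 9 = 26.

Step 2 — fraction explained by component i = λ_i / Σ λ:
  PC1: 17/26 = 0.6538
  PC2: 9/26 = 0.3462

Step 3 — cumulative fraction after k components = (λ_1 + ... + λ_k) / Σ λ:
  k = 1: 17/26 = 0.6538
  k = 2: (17 + 9)/26 = 26/26 = 1

Summary (fraction, with percent):

explained: PC1 0.6538 (65.38%), PC2 0.3462 (34.62%);  cumulative: 0.6538, 1


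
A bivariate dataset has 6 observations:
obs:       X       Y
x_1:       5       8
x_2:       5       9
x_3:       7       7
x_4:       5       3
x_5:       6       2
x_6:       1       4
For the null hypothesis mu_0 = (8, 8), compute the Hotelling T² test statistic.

Step 1 — sample mean vector:
  mean(X) = (5 + 5 + 7 + 5 + 6 + 1) / 6 = 29/6 = 4.8333
  mean(Y) = (8 + 9 + 7 + 3 + 2 + 4) / 6 = 33/6 = 5.5
  x̄ = (4.8333, 5.5),  deviation x̄ - mu_0 = (4.8333, 5.5) - (8, 8) = (-3.1667, -2.5).

Step 2 — sample covariance matrix, S[i,j] = (1/(n-1)) · Σ_k (x_{k,i} - mean_i) · (x_{k,j} - mean_j), divisor n-1 = 5:
  S[X,X] = ((0.1667)·(0.1667) + (0.1667)·(0.1667) + (2.1667)·(2.1667) + (0.1667)·(0.1667) + (1.1667)·(1.1667) + (-3.8333)·(-3.8333)) / 5 = 20.8333/5 = 4.1667
  S[X,Y] = ((0.1667)·(2.5) + (0.1667)·(3.5) + (2.1667)·(1.5) + (0.1667)·(-2.5) + (1.1667)·(-3.5) + (-3.8333)·(-1.5)) / 5 = 5.5/5 = 1.1
  S[Y,Y] = ((2.5)·(2.5) + (3.5)·(3.5) + (1.5)·(1.5) + (-2.5)·(-2.5) + (-3.5)·(-3.5) + (-1.5)·(-1.5)) / 5 = 41.5/5 = 8.3
  S = [[4.1667, 1.1],
 [1.1, 8.3]].

Step 3 — invert S. det(S) = 4.1667·8.3 - (1.1)² = 33.3733.
  S^{-1} = (1/det) · [[d, -b], [-b, a]] = [[0.2487, -0.033],
 [-0.033, 0.1249]].

Step 4 — quadratic form (x̄ - mu_0)^T · S^{-1} · (x̄ - mu_0):
  S^{-1} · (x̄ - mu_0) = (-0.7052, -0.2078),
  (x̄ - mu_0)^T · [...] = (-3.1667)·(-0.7052) + (-2.5)·(-0.2078) = 2.7524.

Step 5 — scale by n: T² = 6 · 2.7524 = 16.5142.

T² ≈ 16.5142
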